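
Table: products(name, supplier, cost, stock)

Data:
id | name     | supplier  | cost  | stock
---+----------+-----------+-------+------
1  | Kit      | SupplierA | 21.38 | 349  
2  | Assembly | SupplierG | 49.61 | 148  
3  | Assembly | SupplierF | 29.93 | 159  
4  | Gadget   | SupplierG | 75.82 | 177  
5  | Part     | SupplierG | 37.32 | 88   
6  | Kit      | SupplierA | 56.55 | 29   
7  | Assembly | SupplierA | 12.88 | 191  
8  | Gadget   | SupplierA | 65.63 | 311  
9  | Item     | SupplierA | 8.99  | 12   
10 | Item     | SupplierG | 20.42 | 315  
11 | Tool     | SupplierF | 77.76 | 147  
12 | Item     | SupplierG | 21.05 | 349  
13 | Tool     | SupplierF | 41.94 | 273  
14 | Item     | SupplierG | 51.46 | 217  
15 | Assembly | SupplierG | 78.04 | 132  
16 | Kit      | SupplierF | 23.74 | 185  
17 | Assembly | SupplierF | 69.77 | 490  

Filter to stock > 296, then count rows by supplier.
SELECT supplier, COUNT(*)
FROM products
WHERE stock > 296
GROUP BY supplier

Note: WHERE filters rows before grouping.

Result:
  SupplierA: 2
  SupplierF: 1
  SupplierG: 2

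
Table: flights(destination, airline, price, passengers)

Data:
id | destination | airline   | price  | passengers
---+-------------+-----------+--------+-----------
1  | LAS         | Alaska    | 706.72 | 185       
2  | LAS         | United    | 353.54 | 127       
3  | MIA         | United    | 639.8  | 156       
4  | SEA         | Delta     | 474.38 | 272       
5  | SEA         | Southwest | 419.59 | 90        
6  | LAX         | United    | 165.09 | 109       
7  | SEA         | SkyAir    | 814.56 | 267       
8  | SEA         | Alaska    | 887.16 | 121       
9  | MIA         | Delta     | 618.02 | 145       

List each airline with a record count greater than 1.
SELECT airline, COUNT(*) as cnt
FROM flights
GROUP BY airline
HAVING COUNT(*) > 1

Result:
  Alaska: 2
  Delta: 2
  United: 3

Note: HAVING filters groups after aggregation, WHERE filters rows before.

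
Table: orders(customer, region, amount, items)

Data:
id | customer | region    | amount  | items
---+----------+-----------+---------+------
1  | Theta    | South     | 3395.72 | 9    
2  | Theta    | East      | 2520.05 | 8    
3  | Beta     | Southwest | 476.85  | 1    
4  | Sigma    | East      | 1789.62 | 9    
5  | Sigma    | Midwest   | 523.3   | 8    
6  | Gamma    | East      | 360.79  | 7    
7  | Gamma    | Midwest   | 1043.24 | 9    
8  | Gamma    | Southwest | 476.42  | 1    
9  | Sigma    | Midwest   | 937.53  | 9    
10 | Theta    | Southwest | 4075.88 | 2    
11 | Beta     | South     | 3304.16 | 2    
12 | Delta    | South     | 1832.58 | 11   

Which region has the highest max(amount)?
SELECT region, MAX(amount) as val
FROM orders
GROUP BY region
ORDER BY val DESC
LIMIT 1

Result: Southwest with max(amount) = 4075.88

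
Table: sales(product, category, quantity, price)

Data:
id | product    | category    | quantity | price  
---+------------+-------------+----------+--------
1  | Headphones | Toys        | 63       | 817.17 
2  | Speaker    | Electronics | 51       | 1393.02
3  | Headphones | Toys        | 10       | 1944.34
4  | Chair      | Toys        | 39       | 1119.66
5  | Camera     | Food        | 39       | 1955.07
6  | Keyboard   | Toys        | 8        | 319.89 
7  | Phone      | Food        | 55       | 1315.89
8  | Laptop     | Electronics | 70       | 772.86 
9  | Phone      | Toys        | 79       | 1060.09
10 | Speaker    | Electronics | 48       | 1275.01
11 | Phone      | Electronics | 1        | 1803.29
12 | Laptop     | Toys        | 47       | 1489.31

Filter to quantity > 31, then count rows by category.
SELECT category, COUNT(*)
FROM sales
WHERE quantity > 31
GROUP BY category

Note: WHERE filters rows before grouping.

Result:
  Electronics: 3
  Food: 2
  Toys: 4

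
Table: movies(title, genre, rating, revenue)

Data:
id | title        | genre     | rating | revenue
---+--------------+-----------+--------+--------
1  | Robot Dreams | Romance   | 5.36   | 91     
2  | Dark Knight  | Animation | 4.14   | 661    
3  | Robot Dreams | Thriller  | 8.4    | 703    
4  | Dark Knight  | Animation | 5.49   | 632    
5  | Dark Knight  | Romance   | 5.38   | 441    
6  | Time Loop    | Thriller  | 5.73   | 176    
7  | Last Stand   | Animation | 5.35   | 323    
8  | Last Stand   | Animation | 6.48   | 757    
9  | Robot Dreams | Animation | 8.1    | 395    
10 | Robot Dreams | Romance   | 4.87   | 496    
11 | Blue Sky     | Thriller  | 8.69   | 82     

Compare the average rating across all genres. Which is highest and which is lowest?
SELECT genre, AVG(rating)
FROM movies
GROUP BY genre
ORDER BY AVG(rating)

All groups:
  Romance: 5.20
  Animation: 5.91
  Thriller: 7.61

Highest: Thriller (7.61)
Lowest: Romance (5.20)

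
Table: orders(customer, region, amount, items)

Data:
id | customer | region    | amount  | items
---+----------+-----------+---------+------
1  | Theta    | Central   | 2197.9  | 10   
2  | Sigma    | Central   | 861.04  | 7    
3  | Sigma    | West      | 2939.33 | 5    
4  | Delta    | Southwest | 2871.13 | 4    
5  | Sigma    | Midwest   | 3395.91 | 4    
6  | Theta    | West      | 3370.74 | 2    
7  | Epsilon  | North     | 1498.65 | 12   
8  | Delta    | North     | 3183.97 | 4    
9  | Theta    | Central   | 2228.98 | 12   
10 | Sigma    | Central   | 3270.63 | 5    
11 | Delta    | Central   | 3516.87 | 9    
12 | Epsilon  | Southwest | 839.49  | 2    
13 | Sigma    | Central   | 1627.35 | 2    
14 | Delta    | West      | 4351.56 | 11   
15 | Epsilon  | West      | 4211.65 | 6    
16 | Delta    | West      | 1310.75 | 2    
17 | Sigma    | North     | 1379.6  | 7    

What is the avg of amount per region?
SELECT region, AVG(amount) as result
FROM orders
GROUP BY region

Result:
  Central: 2283.80
  Midwest: 3395.91
  North: 2020.74
  Southwest: 1855.31
  West: 3236.81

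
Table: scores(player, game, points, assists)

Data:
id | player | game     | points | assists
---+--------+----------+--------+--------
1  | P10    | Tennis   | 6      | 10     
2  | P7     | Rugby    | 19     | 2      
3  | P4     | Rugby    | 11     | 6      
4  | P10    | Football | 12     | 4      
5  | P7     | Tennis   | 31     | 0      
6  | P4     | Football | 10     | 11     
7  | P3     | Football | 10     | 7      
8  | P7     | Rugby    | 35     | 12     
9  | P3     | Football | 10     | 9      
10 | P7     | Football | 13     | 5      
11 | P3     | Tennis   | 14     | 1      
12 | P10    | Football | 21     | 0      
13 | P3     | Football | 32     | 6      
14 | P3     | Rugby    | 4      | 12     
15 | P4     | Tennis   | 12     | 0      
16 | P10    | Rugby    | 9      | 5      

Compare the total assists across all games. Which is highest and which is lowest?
SELECT game, SUM(assists)
FROM scores
GROUP BY game
ORDER BY SUM(assists)

All groups:
  Tennis: 11
  Rugby: 37
  Football: 42

Highest: Football (42)
Lowest: Tennis (11)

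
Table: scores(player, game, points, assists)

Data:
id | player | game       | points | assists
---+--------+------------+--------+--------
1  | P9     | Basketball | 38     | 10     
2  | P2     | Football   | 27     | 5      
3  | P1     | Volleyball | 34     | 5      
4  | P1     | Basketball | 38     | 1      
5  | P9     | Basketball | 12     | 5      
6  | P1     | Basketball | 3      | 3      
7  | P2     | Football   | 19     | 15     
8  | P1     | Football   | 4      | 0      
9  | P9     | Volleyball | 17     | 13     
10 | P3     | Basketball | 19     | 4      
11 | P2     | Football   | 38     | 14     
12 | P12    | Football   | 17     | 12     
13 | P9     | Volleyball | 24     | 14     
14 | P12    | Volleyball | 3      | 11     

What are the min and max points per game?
SELECT game, MIN(points), MAX(points)
FROM scores
GROUP BY game

Result:
  Basketball: min=3, max=38
  Football: min=4, max=38
  Volleyball: min=3, max=34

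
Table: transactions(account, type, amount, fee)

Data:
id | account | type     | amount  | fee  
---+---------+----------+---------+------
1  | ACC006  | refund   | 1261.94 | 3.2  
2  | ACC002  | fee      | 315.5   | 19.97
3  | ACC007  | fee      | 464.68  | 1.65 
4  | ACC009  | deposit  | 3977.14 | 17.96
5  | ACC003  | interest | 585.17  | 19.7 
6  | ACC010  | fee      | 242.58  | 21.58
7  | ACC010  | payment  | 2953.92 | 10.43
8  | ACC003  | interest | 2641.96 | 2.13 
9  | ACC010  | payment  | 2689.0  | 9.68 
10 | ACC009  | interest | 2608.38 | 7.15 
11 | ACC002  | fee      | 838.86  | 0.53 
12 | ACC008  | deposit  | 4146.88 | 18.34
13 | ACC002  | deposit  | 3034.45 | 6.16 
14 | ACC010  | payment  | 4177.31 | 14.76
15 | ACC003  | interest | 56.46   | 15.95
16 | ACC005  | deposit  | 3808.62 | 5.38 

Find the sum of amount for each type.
SELECT type, SUM(amount) as result
FROM transactions
GROUP BY type

Result:
  deposit: 14967.09
  fee: 1861.62
  interest: 5891.97
  payment: 9820.23
  refund: 1261.94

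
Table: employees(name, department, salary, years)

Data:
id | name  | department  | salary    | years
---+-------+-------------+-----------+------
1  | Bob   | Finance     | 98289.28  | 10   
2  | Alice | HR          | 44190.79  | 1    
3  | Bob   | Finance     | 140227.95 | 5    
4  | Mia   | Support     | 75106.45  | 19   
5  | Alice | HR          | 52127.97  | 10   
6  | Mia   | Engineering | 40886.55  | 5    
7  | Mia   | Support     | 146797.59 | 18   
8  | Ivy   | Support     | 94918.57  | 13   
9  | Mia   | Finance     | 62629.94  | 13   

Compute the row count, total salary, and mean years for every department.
SELECT department,
       COUNT(*) as cnt,
       SUM(salary) as total_salary,
       AVG(years) as avg_years
FROM employees
GROUP BY department

Result:
  Engineering: 1 records, 40886.55 total salary, 5.00 avg years
  Finance: 3 records, 301147.17 total salary, 9.33 avg years
  HR: 2 records, 96318.76 total salary, 5.50 avg years
  Support: 3 records, 316822.61 total salary, 16.67 avg years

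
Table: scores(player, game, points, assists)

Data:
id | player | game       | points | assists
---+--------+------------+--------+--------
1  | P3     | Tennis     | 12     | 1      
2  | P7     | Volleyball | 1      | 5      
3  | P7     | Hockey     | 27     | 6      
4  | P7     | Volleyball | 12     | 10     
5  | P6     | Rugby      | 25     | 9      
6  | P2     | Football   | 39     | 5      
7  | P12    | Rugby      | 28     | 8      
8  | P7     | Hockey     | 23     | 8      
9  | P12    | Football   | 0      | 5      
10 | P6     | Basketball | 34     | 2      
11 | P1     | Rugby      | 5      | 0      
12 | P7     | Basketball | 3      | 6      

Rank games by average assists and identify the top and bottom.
SELECT game, AVG(assists)
FROM scores
GROUP BY game
ORDER BY AVG(assists)

All groups:
  Tennis: 1.00
  Basketball: 4.00
  Football: 5.00
  Rugby: 5.67
  Hockey: 7.00
  Volleyball: 7.50

Highest: Volleyball (7.50)
Lowest: Tennis (1.00)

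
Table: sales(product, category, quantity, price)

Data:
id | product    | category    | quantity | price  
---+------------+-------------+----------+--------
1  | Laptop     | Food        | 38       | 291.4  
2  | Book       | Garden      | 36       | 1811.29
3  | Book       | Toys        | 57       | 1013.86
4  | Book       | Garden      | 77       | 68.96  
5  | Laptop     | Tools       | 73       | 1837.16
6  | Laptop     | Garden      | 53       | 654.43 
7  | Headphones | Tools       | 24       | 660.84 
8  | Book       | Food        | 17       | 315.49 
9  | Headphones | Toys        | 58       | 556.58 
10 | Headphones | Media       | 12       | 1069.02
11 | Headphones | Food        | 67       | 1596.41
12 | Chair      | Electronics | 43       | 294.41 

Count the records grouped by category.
SELECT category, COUNT(*) as count
FROM sales
GROUP BY category

Result:
  Electronics: 1
  Food: 3
  Garden: 3
  Media: 1
  Tools: 2
  Toys: 2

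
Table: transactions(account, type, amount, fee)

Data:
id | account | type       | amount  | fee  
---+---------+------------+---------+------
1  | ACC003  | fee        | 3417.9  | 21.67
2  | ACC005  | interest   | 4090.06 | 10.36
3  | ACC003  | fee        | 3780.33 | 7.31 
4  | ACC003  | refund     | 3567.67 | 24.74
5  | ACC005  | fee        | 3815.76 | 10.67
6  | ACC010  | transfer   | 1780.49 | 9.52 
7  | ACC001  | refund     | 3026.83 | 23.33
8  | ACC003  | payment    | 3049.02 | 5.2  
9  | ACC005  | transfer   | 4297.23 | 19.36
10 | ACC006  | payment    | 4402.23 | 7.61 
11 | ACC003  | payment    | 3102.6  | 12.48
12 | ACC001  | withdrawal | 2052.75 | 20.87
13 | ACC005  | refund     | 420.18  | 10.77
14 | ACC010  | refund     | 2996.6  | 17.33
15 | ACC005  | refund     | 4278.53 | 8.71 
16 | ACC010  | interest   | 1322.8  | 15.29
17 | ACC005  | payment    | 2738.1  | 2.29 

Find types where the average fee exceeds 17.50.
SELECT type, AVG(fee)
FROM transactions
GROUP BY type
HAVING AVG(fee) > 17.50

Result:
  withdrawal: avg=20.87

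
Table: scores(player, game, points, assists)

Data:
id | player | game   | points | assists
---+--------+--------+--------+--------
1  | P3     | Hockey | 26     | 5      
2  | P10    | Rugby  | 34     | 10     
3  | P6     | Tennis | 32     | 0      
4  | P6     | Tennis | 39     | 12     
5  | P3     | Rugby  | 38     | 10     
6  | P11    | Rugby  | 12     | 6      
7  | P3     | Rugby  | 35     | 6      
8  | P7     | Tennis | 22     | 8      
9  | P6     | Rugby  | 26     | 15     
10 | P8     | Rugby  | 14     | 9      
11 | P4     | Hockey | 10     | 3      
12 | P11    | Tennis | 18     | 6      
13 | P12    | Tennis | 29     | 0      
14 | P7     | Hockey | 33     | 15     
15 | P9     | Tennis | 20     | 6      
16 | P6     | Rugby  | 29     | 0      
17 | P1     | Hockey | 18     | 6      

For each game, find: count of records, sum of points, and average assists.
SELECT game,
       COUNT(*) as cnt,
       SUM(points) as total_points,
       AVG(assists) as avg_assists
FROM scores
GROUP BY game

Result:
  Hockey: 4 records, 87 total points, 7.25 avg assists
  Rugby: 7 records, 188 total points, 8.00 avg assists
  Tennis: 6 records, 160 total points, 5.33 avg assists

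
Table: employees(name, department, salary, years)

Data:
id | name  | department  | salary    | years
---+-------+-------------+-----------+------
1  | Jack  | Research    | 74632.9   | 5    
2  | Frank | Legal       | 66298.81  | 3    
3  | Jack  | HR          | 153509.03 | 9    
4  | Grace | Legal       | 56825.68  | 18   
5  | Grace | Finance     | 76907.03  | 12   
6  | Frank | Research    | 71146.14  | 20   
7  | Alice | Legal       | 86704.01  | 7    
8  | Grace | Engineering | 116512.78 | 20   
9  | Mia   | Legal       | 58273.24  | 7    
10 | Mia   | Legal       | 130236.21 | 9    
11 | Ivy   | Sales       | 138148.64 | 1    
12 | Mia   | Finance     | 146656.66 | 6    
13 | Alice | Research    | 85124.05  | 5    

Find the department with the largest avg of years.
SELECT department, AVG(years) as val
FROM employees
GROUP BY department
ORDER BY val DESC
LIMIT 1

Result: Engineering with avg(years) = 20.00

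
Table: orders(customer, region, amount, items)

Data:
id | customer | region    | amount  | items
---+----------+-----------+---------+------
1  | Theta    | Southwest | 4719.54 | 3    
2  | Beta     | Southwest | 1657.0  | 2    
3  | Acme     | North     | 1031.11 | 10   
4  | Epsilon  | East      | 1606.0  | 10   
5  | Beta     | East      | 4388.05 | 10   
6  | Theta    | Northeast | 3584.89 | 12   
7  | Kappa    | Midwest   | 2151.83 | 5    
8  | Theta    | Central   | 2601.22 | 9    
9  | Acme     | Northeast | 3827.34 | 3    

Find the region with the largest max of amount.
SELECT region, MAX(amount) as val
FROM orders
GROUP BY region
ORDER BY val DESC
LIMIT 1

Result: Southwest with max(amount) = 4719.54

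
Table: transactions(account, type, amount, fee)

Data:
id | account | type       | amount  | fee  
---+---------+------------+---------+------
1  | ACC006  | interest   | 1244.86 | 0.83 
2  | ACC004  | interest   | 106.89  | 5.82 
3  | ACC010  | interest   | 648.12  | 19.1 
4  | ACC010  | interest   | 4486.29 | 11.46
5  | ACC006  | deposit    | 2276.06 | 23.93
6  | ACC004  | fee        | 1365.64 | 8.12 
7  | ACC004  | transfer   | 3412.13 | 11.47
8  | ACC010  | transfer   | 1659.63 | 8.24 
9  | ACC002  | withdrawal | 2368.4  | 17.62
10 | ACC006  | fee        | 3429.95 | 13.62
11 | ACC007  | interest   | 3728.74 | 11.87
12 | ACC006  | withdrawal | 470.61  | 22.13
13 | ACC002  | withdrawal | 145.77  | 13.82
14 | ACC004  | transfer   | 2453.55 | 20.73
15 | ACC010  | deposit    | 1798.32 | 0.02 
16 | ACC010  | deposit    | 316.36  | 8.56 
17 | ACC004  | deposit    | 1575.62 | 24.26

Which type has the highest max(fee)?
SELECT type, MAX(fee) as val
FROM transactions
GROUP BY type
ORDER BY val DESC
LIMIT 1

Result: deposit with max(fee) = 24.26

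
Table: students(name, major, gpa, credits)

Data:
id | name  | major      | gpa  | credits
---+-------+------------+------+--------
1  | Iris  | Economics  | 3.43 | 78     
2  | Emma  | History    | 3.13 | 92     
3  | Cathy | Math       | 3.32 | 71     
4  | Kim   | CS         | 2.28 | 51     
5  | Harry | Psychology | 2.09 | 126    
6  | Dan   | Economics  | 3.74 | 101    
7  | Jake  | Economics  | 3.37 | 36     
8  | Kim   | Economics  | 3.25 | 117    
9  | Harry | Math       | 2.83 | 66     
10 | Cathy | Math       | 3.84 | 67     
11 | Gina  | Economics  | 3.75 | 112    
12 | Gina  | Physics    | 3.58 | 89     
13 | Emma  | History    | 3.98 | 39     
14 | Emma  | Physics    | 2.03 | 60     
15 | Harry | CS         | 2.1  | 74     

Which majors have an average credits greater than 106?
SELECT major, AVG(credits)
FROM students
GROUP BY major
HAVING AVG(credits) > 106

Result:
  Psychology: avg=126.00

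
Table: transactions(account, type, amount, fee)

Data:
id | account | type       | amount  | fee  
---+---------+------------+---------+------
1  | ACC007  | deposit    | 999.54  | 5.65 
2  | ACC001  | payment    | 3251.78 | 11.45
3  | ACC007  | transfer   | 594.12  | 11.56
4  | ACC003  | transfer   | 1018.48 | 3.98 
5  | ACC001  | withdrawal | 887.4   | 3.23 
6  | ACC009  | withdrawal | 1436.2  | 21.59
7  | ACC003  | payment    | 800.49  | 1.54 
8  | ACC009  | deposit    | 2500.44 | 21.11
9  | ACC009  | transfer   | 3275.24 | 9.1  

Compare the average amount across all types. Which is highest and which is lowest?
SELECT type, AVG(amount)
FROM transactions
GROUP BY type
ORDER BY AVG(amount)

All groups:
  withdrawal: 1161.80
  transfer: 1629.28
  deposit: 1749.99
  payment: 2026.14

Highest: payment (2026.14)
Lowest: withdrawal (1161.80)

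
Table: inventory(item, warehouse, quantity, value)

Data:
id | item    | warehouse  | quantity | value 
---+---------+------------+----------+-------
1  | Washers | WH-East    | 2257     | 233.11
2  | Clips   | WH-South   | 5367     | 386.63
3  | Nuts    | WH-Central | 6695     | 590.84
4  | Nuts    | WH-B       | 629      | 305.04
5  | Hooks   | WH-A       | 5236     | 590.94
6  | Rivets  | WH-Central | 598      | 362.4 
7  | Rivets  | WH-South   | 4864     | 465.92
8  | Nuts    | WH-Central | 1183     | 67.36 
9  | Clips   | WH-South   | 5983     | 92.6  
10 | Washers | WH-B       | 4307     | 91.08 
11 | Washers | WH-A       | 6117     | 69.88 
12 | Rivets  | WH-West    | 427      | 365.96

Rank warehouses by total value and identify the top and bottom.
SELECT warehouse, SUM(value)
FROM inventory
GROUP BY warehouse
ORDER BY SUM(value)

All groups:
  WH-East: 233.11
  WH-West: 365.96
  WH-B: 396.12
  WH-A: 660.82
  WH-South: 945.15
  WH-Central: 1020.60

Highest: WH-Central (1020.60)
Lowest: WH-East (233.11)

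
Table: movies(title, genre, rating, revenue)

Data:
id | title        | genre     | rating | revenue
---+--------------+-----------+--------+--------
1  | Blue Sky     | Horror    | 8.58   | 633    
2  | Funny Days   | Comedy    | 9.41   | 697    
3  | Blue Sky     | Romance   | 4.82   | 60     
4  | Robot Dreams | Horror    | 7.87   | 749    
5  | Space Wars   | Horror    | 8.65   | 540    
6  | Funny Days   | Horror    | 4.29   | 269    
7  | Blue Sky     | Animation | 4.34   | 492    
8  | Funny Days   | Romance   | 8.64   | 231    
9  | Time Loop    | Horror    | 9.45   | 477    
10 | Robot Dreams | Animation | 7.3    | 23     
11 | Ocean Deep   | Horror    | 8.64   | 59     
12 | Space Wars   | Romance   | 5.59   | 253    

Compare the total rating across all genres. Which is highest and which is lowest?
SELECT genre, SUM(rating)
FROM movies
GROUP BY genre
ORDER BY SUM(rating)

All groups:
  Comedy: 9.41
  Animation: 11.64
  Romance: 19.05
  Horror: 47.48

Highest: Horror (47.48)
Lowest: Comedy (9.41)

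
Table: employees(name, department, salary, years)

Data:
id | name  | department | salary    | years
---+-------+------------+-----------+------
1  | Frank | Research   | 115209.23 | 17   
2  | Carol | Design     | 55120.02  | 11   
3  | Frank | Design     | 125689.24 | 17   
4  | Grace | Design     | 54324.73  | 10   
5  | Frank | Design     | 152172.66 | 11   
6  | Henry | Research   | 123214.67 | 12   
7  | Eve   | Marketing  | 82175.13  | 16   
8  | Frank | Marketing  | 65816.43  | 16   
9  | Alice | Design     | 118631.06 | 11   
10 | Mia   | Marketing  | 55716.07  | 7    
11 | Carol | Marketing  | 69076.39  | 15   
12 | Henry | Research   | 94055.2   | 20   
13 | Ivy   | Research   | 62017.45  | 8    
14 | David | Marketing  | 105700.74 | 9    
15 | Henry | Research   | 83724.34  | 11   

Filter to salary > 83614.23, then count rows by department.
SELECT department, COUNT(*)
FROM employees
WHERE salary > 83614.23
GROUP BY department

Note: WHERE filters rows before grouping.

Result:
  Design: 3
  Marketing: 1
  Research: 4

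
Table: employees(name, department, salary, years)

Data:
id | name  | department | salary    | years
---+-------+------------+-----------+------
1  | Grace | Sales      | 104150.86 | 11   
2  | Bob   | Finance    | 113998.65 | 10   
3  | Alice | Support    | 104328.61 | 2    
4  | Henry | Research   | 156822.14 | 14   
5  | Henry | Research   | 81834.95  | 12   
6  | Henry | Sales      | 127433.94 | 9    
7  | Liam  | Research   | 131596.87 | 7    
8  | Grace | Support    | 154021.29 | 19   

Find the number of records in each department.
SELECT department, COUNT(*) as count
FROM employees
GROUP BY department

Result:
  Finance: 1
  Research: 3
  Sales: 2
  Support: 2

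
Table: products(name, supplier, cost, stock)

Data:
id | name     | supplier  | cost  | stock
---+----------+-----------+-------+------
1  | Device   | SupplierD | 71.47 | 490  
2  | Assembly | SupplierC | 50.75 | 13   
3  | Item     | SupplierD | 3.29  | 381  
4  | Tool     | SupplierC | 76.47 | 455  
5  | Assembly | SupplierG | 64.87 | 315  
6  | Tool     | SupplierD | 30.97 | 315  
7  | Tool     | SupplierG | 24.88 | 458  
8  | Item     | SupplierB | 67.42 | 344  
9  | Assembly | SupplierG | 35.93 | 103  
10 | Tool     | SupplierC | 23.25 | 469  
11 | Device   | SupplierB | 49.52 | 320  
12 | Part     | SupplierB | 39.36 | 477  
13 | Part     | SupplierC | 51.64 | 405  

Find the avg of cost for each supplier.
SELECT supplier, AVG(cost) as result
FROM products
GROUP BY supplier

Result:
  SupplierB: 52.10
  SupplierC: 50.53
  SupplierD: 35.24
  SupplierG: 41.89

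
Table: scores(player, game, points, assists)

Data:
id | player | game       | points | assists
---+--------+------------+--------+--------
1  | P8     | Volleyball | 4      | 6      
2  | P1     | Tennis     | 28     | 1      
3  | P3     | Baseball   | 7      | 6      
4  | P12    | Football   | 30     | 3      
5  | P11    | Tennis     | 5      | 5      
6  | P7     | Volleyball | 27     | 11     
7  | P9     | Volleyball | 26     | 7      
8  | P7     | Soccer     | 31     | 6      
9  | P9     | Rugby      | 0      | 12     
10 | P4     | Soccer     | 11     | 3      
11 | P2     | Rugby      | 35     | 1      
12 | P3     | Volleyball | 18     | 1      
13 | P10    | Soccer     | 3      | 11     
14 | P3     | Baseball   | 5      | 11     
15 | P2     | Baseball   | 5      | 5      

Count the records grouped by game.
SELECT game, COUNT(*) as count
FROM scores
GROUP BY game

Result:
  Baseball: 3
  Football: 1
  Rugby: 2
  Soccer: 3
  Tennis: 2
  Volleyball: 4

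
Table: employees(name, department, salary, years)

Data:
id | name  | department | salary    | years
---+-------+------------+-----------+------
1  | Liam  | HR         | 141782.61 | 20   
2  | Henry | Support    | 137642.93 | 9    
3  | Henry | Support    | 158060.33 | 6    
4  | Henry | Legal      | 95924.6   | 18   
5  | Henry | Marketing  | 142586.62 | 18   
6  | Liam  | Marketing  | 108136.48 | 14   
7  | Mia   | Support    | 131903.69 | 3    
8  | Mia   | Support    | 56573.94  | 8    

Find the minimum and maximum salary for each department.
SELECT department, MIN(salary), MAX(salary)
FROM employees
GROUP BY department

Result:
  HR: min=141782.61, max=141782.61
  Legal: min=95924.60, max=95924.60
  Marketing: min=108136.48, max=142586.62
  Support: min=56573.94, max=158060.33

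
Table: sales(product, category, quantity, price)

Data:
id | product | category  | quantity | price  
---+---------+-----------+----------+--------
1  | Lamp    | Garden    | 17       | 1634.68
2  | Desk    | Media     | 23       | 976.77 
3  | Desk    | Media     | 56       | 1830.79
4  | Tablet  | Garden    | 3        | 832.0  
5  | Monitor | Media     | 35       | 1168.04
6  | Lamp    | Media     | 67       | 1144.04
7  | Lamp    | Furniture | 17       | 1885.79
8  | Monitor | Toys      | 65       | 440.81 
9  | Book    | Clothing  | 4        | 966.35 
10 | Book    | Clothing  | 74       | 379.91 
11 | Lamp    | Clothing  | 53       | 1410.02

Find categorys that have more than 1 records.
SELECT category, COUNT(*) as cnt
FROM sales
GROUP BY category
HAVING COUNT(*) > 1

Result:
  Clothing: 3
  Garden: 2
  Media: 4

Note: HAVING filters groups after aggregation, WHERE filters rows before.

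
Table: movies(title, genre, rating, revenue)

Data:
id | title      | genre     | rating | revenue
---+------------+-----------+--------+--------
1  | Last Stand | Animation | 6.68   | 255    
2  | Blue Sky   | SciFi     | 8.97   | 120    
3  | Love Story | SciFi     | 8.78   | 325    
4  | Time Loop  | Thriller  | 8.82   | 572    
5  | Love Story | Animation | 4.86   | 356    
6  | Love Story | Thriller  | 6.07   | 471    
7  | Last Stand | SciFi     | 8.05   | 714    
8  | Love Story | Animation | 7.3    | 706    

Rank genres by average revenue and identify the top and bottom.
SELECT genre, AVG(revenue)
FROM movies
GROUP BY genre
ORDER BY AVG(revenue)

All groups:
  SciFi: 386.33
  Animation: 439.00
  Thriller: 521.50

Highest: Thriller (521.50)
Lowest: SciFi (386.33)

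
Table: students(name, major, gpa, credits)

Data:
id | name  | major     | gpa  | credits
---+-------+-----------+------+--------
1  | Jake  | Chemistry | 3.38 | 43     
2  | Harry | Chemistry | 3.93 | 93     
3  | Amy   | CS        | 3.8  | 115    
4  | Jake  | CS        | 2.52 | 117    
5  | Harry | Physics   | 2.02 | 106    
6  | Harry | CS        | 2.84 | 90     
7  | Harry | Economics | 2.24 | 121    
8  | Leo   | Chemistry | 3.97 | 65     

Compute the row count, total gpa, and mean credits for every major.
SELECT major,
       COUNT(*) as cnt,
       SUM(gpa) as total_gpa,
       AVG(credits) as avg_credits
FROM students
GROUP BY major

Result:
  CS: 3 records, 9.16 total gpa, 107.33 avg credits
  Chemistry: 3 records, 11.28 total gpa, 67.00 avg credits
  Economics: 1 records, 2.24 total gpa, 121.00 avg credits
  Physics: 1 records, 2.02 total gpa, 106.00 avg credits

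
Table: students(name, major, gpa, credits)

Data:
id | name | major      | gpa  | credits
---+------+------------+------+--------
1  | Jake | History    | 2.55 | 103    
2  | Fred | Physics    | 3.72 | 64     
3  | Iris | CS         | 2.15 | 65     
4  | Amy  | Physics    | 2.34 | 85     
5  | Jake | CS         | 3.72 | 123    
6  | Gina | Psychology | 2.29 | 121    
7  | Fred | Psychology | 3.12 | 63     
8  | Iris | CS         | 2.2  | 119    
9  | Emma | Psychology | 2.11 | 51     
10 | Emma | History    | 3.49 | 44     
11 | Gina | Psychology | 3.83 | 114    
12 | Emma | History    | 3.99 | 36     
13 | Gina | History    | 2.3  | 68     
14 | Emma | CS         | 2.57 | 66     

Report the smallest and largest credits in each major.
SELECT major, MIN(credits), MAX(credits)
FROM students
GROUP BY major

Result:
  CS: min=65, max=123
  History: min=36, max=103
  Physics: min=64, max=85
  Psychology: min=51, max=121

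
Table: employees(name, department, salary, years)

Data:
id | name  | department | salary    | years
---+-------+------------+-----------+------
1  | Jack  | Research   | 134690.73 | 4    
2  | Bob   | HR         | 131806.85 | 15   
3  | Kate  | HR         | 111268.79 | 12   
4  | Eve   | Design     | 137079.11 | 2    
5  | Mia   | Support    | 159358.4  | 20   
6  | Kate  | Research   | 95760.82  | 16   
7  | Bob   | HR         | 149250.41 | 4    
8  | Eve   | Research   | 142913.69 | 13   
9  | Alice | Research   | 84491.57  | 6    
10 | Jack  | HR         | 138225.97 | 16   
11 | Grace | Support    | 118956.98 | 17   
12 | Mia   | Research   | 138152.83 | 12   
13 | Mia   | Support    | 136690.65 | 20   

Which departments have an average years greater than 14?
SELECT department, AVG(years)
FROM employees
GROUP BY department
HAVING AVG(years) > 14

Result:
  Support: avg=19.00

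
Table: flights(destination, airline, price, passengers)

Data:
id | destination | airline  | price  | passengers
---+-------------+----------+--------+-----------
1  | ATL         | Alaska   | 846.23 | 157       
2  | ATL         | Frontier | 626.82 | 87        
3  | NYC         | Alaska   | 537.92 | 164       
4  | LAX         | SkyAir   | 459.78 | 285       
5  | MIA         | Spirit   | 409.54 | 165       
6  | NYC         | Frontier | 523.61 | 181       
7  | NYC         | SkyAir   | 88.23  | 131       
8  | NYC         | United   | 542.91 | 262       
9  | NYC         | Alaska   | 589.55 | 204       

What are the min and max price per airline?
SELECT airline, MIN(price), MAX(price)
FROM flights
GROUP BY airline

Result:
  Alaska: min=537.92, max=846.23
  Frontier: min=523.61, max=626.82
  SkyAir: min=88.23, max=459.78
  Spirit: min=409.54, max=409.54
  United: min=542.91, max=542.91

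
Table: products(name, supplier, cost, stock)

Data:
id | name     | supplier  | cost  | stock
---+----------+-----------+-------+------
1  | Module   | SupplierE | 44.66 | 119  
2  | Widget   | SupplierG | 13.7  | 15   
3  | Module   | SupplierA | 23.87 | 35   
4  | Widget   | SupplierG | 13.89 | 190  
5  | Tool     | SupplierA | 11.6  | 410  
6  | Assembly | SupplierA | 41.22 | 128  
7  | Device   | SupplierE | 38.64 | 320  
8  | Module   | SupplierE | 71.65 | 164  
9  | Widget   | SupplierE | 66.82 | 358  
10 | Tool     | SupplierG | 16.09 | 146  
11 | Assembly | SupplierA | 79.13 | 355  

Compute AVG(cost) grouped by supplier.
SELECT supplier, AVG(cost) as result
FROM products
GROUP BY supplier

Result:
  SupplierA: 38.96
  SupplierE: 55.44
  SupplierG: 14.56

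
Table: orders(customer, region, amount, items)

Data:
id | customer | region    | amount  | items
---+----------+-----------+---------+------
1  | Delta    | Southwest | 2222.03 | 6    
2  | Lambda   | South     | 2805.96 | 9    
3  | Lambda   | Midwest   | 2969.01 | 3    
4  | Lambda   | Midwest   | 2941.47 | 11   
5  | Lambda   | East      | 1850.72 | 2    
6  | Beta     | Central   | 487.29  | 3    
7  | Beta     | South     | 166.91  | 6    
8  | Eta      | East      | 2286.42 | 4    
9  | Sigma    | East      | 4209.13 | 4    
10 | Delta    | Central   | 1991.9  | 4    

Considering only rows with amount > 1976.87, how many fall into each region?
SELECT region, COUNT(*)
FROM orders
WHERE amount > 1976.87
GROUP BY region

Note: WHERE filters rows before grouping.

Result:
  Central: 1
  East: 2
  Midwest: 2
  South: 1
  Southwest: 1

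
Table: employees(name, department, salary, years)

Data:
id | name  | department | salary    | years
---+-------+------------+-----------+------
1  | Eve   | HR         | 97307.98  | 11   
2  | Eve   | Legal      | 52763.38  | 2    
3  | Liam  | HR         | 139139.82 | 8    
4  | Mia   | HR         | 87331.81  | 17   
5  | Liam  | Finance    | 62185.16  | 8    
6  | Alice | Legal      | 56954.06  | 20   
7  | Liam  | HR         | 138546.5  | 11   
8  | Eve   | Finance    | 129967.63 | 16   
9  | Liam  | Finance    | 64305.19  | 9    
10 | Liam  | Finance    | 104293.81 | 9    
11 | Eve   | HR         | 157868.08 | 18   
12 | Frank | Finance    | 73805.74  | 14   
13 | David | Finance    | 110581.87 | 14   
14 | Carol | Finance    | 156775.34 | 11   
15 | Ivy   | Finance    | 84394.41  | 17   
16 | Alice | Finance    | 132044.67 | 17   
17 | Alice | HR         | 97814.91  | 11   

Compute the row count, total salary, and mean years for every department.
SELECT department,
       COUNT(*) as cnt,
       SUM(salary) as total_salary,
       AVG(years) as avg_years
FROM employees
GROUP BY department

Result:
  Finance: 9 records, 918353.82 total salary, 12.78 avg years
  HR: 6 records, 718009.10 total salary, 12.67 avg years
  Legal: 2 records, 109717.44 total salary, 11.00 avg years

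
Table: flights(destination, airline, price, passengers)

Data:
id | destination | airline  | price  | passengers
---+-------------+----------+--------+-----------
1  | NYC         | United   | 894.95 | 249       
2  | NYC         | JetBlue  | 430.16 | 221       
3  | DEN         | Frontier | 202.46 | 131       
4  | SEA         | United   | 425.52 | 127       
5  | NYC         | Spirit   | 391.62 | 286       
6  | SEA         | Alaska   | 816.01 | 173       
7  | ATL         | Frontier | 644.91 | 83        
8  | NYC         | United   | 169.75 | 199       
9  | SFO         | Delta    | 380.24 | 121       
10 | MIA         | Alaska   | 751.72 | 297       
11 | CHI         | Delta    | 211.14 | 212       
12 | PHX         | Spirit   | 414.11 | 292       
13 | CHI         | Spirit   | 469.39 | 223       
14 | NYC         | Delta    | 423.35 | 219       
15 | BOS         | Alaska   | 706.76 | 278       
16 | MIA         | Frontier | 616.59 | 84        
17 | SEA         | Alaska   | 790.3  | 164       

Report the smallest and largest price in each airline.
SELECT airline, MIN(price), MAX(price)
FROM flights
GROUP BY airline

Result:
  Alaska: min=706.76, max=816.01
  Delta: min=211.14, max=423.35
  Frontier: min=202.46, max=644.91
  JetBlue: min=430.16, max=430.16
  Spirit: min=391.62, max=469.39
  United: min=169.75, max=894.95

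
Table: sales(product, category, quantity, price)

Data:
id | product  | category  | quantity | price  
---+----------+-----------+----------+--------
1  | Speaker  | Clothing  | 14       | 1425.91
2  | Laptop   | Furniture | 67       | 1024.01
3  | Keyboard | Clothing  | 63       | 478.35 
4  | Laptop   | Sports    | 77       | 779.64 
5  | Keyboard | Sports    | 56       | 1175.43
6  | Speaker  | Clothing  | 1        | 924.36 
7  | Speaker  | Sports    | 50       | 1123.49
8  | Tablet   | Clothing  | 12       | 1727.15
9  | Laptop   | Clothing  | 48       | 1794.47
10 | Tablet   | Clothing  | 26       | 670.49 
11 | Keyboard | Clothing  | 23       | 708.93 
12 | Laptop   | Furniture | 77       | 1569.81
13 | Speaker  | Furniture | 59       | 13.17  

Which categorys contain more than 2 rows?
SELECT category, COUNT(*) as cnt
FROM sales
GROUP BY category
HAVING COUNT(*) > 2

Result:
  Clothing: 7
  Furniture: 3
  Sports: 3

Note: HAVING filters groups after aggregation, WHERE filters rows before.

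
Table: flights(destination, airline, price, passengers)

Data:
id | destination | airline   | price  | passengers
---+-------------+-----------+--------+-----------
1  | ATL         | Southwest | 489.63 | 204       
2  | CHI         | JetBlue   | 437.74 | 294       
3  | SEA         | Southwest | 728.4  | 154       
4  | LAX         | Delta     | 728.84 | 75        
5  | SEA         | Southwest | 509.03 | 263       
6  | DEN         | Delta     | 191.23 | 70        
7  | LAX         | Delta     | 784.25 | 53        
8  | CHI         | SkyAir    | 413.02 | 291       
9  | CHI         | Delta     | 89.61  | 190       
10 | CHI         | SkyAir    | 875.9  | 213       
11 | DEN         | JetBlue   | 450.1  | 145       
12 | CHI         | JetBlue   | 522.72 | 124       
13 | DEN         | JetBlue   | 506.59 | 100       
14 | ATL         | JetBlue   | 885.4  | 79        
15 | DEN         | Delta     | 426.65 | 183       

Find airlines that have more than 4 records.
SELECT airline, COUNT(*) as cnt
FROM flights
GROUP BY airline
HAVING COUNT(*) > 4

Result:
  Delta: 5
  JetBlue: 5

Note: HAVING filters groups after aggregation, WHERE filters rows before.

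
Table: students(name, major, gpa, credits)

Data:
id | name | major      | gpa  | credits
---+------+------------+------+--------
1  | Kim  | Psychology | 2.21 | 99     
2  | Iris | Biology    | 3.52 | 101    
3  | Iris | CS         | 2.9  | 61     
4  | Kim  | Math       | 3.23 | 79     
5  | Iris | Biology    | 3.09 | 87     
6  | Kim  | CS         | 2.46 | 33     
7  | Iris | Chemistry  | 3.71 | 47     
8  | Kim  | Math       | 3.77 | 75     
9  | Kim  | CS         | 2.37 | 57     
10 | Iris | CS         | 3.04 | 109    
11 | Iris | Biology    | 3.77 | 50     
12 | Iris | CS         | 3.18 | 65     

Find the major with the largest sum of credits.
SELECT major, SUM(credits) as val
FROM students
GROUP BY major
ORDER BY val DESC
LIMIT 1

Result: CS with sum(credits) = 325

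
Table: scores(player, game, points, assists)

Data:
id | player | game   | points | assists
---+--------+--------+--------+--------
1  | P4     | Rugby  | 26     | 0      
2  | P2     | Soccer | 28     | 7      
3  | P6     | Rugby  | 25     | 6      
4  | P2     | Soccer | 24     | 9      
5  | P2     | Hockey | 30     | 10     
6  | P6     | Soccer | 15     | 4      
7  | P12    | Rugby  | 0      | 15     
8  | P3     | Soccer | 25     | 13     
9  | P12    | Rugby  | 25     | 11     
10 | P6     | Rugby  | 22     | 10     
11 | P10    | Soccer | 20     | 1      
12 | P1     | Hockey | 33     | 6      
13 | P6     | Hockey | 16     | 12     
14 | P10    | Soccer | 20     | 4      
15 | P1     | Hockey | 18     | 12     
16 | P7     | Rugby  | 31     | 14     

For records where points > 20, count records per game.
SELECT game, COUNT(*)
FROM scores
WHERE points > 20
GROUP BY game

Note: WHERE filters rows before grouping.

Result:
  Hockey: 2
  Rugby: 5
  Soccer: 3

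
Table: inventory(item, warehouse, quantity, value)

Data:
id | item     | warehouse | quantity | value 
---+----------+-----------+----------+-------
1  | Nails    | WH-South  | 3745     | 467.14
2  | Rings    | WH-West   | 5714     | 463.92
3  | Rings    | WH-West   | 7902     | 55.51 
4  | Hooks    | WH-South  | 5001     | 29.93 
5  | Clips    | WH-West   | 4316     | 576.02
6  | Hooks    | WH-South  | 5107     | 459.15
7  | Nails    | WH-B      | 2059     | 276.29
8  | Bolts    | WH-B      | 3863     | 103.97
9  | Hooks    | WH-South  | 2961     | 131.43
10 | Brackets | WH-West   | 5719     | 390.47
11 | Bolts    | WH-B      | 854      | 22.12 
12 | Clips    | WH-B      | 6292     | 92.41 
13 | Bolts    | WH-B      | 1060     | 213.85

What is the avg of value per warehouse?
SELECT warehouse, AVG(value) as result
FROM inventory
GROUP BY warehouse

Result:
  WH-B: 141.73
  WH-South: 271.91
  WH-West: 371.48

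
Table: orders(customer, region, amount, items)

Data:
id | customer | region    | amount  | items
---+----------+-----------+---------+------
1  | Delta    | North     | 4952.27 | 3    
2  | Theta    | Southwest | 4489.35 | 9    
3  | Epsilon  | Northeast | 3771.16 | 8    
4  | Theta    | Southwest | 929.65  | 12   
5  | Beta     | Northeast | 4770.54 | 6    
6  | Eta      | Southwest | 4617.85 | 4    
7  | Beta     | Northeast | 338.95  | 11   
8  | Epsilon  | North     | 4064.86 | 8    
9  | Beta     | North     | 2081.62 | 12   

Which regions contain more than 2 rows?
SELECT region, COUNT(*) as cnt
FROM orders
GROUP BY region
HAVING COUNT(*) > 2

Result:
  North: 3
  Northeast: 3
  Southwest: 3

Note: HAVING filters groups after aggregation, WHERE filters rows before.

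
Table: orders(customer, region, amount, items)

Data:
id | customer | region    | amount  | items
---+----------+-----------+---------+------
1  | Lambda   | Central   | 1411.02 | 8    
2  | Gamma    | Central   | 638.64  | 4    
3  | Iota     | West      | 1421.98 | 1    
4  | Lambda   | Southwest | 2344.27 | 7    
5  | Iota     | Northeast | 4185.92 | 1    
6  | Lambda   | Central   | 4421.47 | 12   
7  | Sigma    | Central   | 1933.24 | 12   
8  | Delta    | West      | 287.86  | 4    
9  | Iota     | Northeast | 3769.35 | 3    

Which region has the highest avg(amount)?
SELECT region, AVG(amount) as val
FROM orders
GROUP BY region
ORDER BY val DESC
LIMIT 1

Result: Northeast with avg(amount) = 3977.64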